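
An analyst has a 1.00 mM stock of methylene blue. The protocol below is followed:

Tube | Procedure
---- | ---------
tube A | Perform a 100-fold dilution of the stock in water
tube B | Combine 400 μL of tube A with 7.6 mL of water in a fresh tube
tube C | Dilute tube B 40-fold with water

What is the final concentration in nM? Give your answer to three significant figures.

Step 1: 100-fold → factor 100
Step 2: 400 μL + 7.6 mL = 8000 μL total → factor 8000/400 = 20
Step 3: 40-fold → factor 40
Overall dilution factor = 100 × 20 × 40 = 80000
Final = 1.00 mM / 80000 = 1.250 × 10^-5 mM = 12.5 nM

12.5 nM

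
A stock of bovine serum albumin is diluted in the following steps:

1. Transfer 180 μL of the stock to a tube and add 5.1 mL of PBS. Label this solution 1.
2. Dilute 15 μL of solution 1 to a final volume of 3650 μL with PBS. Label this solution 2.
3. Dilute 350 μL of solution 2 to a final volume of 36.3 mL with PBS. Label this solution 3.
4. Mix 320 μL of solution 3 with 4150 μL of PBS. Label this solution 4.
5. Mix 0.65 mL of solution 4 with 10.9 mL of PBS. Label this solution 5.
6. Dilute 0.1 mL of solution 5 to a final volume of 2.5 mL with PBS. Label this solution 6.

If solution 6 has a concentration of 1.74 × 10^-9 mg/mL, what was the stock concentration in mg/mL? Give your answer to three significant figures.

Step 1: 180 μL + 5.1 mL = 5280 μL total → factor 5280/180 = 29.333
Step 2: 15 μL brought to 3650 μL → factor 3650/15 = 243.33
Step 3: 350 μL brought to 36.3 mL → factor 36300/350 = 103.71
Step 4: 320 μL + 4150 μL = 4470 μL total → factor 4470/320 = 13.969
Step 5: 0.65 mL + 10.9 mL = 11.55 mL total → factor 11.55/0.65 = 17.769
Step 6: 0.1 mL brought to 2.5 mL → factor 2.5/0.1 = 25
Overall dilution factor = 29.333 × 243.33 × 103.71 × 13.969 × 17.769 × 25 = 4.5938 × 10^9
Stock = 1.74 × 10^-9 mg/mL × 4.5938 × 10^9 = 7.99 mg/mL

7.99 mg/mL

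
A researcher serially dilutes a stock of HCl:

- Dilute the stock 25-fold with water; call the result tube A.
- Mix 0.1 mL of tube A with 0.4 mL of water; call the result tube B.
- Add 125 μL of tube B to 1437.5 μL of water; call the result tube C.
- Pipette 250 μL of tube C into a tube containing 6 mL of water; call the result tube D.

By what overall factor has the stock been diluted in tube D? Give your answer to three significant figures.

Step 1: 25-fold → factor 25
Step 2: 0.1 mL + 0.4 mL = 0.5 mL total → factor 0.5/0.1 = 5
Step 3: 125 μL + 1437.5 μL = 1562.5 μL total → factor 1562.5/125 = 12.5
Step 4: 250 μL + 6 mL = 6250 μL total → factor 6250/250 = 25
Overall dilution factor = 25 × 5 × 12.5 × 25 = 39062

3.91 × 10^4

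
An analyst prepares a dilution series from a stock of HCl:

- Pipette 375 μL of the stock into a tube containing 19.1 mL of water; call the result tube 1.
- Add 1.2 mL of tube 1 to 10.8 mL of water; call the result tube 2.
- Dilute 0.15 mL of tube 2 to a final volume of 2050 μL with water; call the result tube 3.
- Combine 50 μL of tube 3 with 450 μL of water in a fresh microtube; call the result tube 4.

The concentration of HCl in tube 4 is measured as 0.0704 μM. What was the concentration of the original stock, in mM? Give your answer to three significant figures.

Step 1: 375 μL + 19.1 mL = 19475 μL total → factor 19475/375 = 51.933
Step 2: 1.2 mL + 10.8 mL = 12 mL total → factor 12/1.2 = 10
Step 3: 0.15 mL brought to 2050 μL → factor 2.05/0.15 = 13.667
Step 4: 50 μL + 450 μL = 500 μL total → factor 500/50 = 10
Overall dilution factor = 51.933 × 10 × 13.667 × 10 = 70976
Stock = 0.0704 μM × 70976 = 4997 μM = 5.00 mM

5.00 mM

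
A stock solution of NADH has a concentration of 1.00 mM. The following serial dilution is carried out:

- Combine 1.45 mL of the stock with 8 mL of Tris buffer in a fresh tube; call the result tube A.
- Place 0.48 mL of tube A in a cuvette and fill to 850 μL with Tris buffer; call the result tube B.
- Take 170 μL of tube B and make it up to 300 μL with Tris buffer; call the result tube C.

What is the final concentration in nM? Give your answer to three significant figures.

Step 1: 1.45 mL + 8 mL = 9.45 mL total → factor 9.45/1.45 = 6.5172
Step 2: 0.48 mL brought to 850 μL → factor 0.85/0.48 = 1.7708
Step 3: 170 μL brought to 300 μL → factor 300/170 = 1.7647
Overall dilution factor = 6.5172 × 1.7708 × 1.7647 = 20.366
Final = 1.00 mM / 20.366 = 0.04910 mM = 4.91 × 10^4 nM

4.91 × 10^4 nM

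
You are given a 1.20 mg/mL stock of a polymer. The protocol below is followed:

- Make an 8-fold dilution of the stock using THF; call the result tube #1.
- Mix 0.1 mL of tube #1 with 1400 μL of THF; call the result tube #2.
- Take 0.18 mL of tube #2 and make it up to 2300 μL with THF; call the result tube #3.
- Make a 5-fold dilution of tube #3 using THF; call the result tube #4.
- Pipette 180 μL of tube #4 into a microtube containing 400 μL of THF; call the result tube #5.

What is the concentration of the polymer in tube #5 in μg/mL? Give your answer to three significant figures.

0.0486 μg/mL

Step 1: 8-fold → factor 8
Step 2: 0.1 mL + 1400 μL = 1.5 mL total → factor 1.5/0.1 = 15
Step 3: 0.18 mL brought to 2300 μL → factor 2.3/0.18 = 12.778
Step 4: 5-fold → factor 5
Step 5: 180 μL + 400 μL = 580 μL total → factor 580/180 = 3.2222
Overall dilution factor = 8 × 15 × 12.778 × 5 × 3.2222 = 24704
Final = 1.20 mg/mL / 24704 = 4.858 × 10^-5 mg/mL = 0.0486 μg/mL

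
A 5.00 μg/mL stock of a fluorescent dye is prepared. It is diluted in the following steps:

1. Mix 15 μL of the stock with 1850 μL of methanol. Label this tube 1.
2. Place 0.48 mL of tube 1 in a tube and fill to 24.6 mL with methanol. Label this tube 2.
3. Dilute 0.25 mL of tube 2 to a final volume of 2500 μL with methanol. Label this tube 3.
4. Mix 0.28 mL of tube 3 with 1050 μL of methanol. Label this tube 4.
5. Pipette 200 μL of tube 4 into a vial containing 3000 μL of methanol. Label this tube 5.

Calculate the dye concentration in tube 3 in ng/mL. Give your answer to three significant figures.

0.0785 ng/mL

Step 1: 15 μL + 1850 μL = 1865 μL total → factor 1865/15 = 124.33
Step 2: 0.48 mL brought to 24.6 mL → factor 24.6/0.48 = 51.25
Step 3: 0.25 mL brought to 2500 μL → factor 2.5/0.25 = 10
Dilution factor through tube 3 = 124.33 × 51.25 × 10 = 63721
[tube 3] = 5.00 μg/mL / 63721 = 7.847 × 10^-5 μg/mL = 0.0785 ng/mL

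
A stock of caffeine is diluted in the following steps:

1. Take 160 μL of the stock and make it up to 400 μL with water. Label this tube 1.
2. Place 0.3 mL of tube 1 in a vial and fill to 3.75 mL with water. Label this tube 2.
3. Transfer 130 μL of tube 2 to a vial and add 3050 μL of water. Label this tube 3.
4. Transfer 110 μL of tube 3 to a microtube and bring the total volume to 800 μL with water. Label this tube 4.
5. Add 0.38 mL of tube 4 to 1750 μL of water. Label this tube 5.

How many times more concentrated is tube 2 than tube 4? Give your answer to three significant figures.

178

Step 1: 160 μL brought to 400 μL → factor 400/160 = 2.5
Step 2: 0.3 mL brought to 3.75 mL → factor 3.75/0.3 = 12.5
Step 3: 130 μL + 3050 μL = 3180 μL total → factor 3180/130 = 24.462
Step 4: 110 μL brought to 800 μL → factor 800/110 = 7.2727
Dilution factor to tube 2 = 31.25; to tube 4 = 5559.4
[tube 2]/[tube 4] = (factor to tube 4)/(factor to tube 2) = 5559.4/31.25 = 178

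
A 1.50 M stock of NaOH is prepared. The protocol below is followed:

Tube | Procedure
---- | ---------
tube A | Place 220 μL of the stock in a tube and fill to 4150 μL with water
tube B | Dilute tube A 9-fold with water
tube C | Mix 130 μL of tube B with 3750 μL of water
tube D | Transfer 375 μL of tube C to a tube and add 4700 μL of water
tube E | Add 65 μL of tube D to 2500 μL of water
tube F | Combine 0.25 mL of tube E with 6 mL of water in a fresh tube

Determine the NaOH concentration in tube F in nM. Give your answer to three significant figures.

Step 1: 220 μL brought to 4150 μL → factor 4150/220 = 18.864
Step 2: 9-fold → factor 9
Step 3: 130 μL + 3750 μL = 3880 μL total → factor 3880/130 = 29.846
Step 4: 375 μL + 4700 μL = 5075 μL total → factor 5075/375 = 13.533
Step 5: 65 μL + 2500 μL = 2565 μL total → factor 2565/65 = 39.462
Step 6: 0.25 mL + 6 mL = 6.25 mL total → factor 6.25/0.25 = 25
Overall dilution factor = 18.864 × 9 × 29.846 × 13.533 × 39.462 × 25 = 6.7651 × 10^7
Final = 1.50 M / 6.7651 × 10^7 = 2.217 × 10^-8 M = 22.2 nM

22.2 nM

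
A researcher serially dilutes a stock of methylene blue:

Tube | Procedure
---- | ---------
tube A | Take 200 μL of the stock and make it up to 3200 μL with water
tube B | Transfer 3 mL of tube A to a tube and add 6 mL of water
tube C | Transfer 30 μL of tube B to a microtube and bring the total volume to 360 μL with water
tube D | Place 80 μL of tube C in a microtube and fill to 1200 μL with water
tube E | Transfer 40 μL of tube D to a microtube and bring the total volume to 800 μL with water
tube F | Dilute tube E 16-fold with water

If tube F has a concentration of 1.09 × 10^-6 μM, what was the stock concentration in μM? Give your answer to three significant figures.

Step 1: 200 μL brought to 3200 μL → factor 3200/200 = 16
Step 2: 3 mL + 6 mL = 9 mL total → factor 9/3 = 3
Step 3: 30 μL brought to 360 μL → factor 360/30 = 12
Step 4: 80 μL brought to 1200 μL → factor 1200/80 = 15
Step 5: 40 μL brought to 800 μL → factor 800/40 = 20
Step 6: 16-fold → factor 16
Overall dilution factor = 16 × 3 × 12 × 15 × 20 × 16 = 2.7648 × 10^6
Stock = 1.09 × 10^-6 μM × 2.7648 × 10^6 = 3.01 μM

3.01 μM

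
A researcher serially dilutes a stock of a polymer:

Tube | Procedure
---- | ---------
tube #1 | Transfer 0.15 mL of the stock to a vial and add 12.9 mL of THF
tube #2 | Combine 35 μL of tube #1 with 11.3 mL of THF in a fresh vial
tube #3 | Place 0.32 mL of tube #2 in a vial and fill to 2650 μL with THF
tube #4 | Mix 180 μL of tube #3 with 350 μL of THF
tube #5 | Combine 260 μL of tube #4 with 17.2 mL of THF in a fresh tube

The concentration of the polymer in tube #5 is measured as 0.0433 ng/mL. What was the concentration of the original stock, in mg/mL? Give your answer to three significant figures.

Step 1: 0.15 mL + 12.9 mL = 13.05 mL total → factor 13.05/0.15 = 87
Step 2: 35 μL + 11.3 mL = 11335 μL total → factor 11335/35 = 323.86
Step 3: 0.32 mL brought to 2650 μL → factor 2.65/0.32 = 8.2812
Step 4: 180 μL + 350 μL = 530 μL total → factor 530/180 = 2.9444
Step 5: 260 μL + 17.2 mL = 17460 μL total → factor 17460/260 = 67.154
Overall dilution factor = 87 × 323.86 × 8.2812 × 2.9444 × 67.154 = 4.6136 × 10^7
Stock = 0.0433 ng/mL × 4.6136 × 10^7 = 1.998 × 10^6 ng/mL = 2.00 mg/mL

2.00 mg/mL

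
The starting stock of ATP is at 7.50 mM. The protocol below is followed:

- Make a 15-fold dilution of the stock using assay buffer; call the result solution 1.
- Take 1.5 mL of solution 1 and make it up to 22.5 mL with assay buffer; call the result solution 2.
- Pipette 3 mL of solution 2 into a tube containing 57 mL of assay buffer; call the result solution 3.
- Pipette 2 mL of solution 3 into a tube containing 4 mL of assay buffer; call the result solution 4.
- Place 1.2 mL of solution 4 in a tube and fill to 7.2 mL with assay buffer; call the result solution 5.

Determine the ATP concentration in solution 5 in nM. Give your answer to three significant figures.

92.6 nM

Step 1: 15-fold → factor 15
Step 2: 1.5 mL brought to 22.5 mL → factor 22.5/1.5 = 15
Step 3: 3 mL + 57 mL = 60 mL total → factor 60/3 = 20
Step 4: 2 mL + 4 mL = 6 mL total → factor 6/2 = 3
Step 5: 1.2 mL brought to 7.2 mL → factor 7.2/1.2 = 6
Overall dilution factor = 15 × 15 × 20 × 3 × 6 = 81000
Final = 7.50 mM / 81000 = 9.259 × 10^-5 mM = 92.6 nM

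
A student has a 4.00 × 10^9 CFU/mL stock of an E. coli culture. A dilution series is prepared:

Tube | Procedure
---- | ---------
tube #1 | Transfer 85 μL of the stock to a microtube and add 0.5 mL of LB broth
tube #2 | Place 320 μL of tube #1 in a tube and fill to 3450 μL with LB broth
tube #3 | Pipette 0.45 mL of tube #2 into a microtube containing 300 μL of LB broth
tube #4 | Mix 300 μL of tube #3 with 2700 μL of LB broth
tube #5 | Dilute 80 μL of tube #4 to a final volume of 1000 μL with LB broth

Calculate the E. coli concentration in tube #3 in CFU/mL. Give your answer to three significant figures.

Step 1: 85 μL + 0.5 mL = 585 μL total → factor 585/85 = 6.8824
Step 2: 320 μL brought to 3450 μL → factor 3450/320 = 10.781
Step 3: 0.45 mL + 300 μL = 0.75 mL total → factor 0.75/0.45 = 1.6667
Dilution factor through tube #3 = 6.8824 × 10.781 × 1.6667 = 123.67
[tube #3] = 4.00 × 10^9 CFU/mL / 123.67 = 3.23 × 10^7 CFU/mL

3.23 × 10^7 CFU/mL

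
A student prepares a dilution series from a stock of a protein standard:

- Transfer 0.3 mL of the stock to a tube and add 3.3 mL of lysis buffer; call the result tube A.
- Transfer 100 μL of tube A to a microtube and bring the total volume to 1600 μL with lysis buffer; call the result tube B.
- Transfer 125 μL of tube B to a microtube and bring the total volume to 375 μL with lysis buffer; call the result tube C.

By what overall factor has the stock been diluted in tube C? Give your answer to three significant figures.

576

Step 1: 0.3 mL + 3.3 mL = 3.6 mL total → factor 3.6/0.3 = 12
Step 2: 100 μL brought to 1600 μL → factor 1600/100 = 16
Step 3: 125 μL brought to 375 μL → factor 375/125 = 3
Overall dilution factor = 12 × 16 × 3 = 576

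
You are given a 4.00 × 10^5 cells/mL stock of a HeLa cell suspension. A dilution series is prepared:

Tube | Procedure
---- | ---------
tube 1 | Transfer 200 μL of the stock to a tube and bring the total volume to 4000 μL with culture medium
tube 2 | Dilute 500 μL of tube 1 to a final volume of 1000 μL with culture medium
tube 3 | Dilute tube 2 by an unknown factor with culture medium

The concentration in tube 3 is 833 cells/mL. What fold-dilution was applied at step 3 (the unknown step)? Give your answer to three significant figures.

12.0-fold

Step 1: 200 μL brought to 4000 μL → factor 4000/200 = 20
Step 2: 500 μL brought to 1000 μL → factor 1000/500 = 2
Step 3: unknown factor x
Product of known-step factors = 40
Overall factor = 4.00 × 10^5 cells/mL / (833 cells/mL) = 480.19
x = 480.19 / 40 = 12.0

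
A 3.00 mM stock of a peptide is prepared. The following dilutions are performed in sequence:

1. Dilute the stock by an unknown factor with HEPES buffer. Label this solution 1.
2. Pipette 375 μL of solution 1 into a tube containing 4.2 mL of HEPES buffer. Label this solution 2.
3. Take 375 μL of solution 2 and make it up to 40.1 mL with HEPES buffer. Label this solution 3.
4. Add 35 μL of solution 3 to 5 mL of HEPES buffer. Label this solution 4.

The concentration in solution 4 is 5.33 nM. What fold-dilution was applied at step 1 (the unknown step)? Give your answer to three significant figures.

Step 1: unknown factor x
Step 2: 375 μL + 4.2 mL = 4575 μL total → factor 4575/375 = 12.2
Step 3: 375 μL brought to 40.1 mL → factor 40100/375 = 106.93
Step 4: 35 μL + 5 mL = 5035 μL total → factor 5035/35 = 143.86
Product of known-step factors = 1.8767 × 10^5
Overall factor = 3.00 mM / (5.33 nM) = 5.6285 × 10^5
x = 5.6285 × 10^5 / 1.8767 × 10^5 = 3.00

3.00-fold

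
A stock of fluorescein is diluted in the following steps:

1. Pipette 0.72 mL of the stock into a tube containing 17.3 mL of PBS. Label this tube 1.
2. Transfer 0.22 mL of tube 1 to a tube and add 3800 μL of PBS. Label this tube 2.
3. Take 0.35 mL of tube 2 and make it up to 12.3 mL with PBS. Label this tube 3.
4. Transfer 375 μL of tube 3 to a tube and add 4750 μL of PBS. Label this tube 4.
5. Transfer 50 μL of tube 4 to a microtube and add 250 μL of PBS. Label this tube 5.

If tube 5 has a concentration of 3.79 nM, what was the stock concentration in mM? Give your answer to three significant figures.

Step 1: 0.72 mL + 17.3 mL = 18.02 mL total → factor 18.02/0.72 = 25.028
Step 2: 0.22 mL + 3800 μL = 4.02 mL total → factor 4.02/0.22 = 18.273
Step 3: 0.35 mL brought to 12.3 mL → factor 12.3/0.35 = 35.143
Step 4: 375 μL + 4750 μL = 5125 μL total → factor 5125/375 = 13.667
Step 5: 50 μL + 250 μL = 300 μL total → factor 300/50 = 6
Overall dilution factor = 25.028 × 18.273 × 35.143 × 13.667 × 6 = 1.3179 × 10^6
Stock = 3.79 nM × 1.3179 × 10^6 = 4.995 × 10^6 nM = 4.99 mM

4.99 mM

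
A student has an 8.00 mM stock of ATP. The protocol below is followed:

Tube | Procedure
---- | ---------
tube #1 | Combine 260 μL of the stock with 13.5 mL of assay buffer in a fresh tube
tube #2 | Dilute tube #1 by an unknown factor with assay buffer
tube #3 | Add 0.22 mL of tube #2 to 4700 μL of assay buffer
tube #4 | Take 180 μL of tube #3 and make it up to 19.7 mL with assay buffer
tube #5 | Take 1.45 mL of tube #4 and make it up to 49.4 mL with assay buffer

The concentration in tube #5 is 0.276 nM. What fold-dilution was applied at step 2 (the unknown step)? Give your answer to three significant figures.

Step 1: 260 μL + 13.5 mL = 13760 μL total → factor 13760/260 = 52.923
Step 2: unknown factor x
Step 3: 0.22 mL + 4700 μL = 4.92 mL total → factor 4.92/0.22 = 22.364
Step 4: 180 μL brought to 19.7 mL → factor 19700/180 = 109.44
Step 5: 1.45 mL brought to 49.4 mL → factor 49.4/1.45 = 34.069
Product of known-step factors = 4.4131 × 10^6
Overall factor = 8.00 mM / (0.276 nM) = 2.8986 × 10^7
x = 2.8986 × 10^7 / 4.4131 × 10^6 = 6.57

6.57-fold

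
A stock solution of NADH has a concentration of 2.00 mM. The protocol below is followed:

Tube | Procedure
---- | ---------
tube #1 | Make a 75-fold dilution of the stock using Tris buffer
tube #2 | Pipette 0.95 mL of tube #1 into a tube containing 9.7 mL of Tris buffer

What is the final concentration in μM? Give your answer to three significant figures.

2.38 μM

Step 1: 75-fold → factor 75
Step 2: 0.95 mL + 9.7 mL = 10.65 mL total → factor 10.65/0.95 = 11.211
Overall dilution factor = 75 × 11.211 = 840.79
Final = 2.00 mM / 840.79 = 0.002379 mM = 2.38 μM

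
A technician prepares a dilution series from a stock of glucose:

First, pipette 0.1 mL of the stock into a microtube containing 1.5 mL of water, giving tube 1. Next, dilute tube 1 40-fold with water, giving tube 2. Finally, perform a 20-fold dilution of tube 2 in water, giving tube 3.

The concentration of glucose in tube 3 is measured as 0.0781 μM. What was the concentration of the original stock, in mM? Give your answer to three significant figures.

1.00 mM

Step 1: 0.1 mL + 1.5 mL = 1.6 mL total → factor 1.6/0.1 = 16
Step 2: 40-fold → factor 40
Step 3: 20-fold → factor 20
Overall dilution factor = 16 × 40 × 20 = 12800
Stock = 0.0781 μM × 12800 = 999.7 μM = 1.00 mM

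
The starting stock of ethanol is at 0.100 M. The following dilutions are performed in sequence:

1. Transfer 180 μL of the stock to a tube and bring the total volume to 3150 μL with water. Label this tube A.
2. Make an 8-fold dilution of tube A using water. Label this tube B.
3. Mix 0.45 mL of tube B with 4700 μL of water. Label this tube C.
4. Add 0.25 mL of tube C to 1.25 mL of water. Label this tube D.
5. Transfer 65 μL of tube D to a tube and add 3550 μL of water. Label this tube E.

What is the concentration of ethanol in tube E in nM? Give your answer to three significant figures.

187 nM

Step 1: 180 μL brought to 3150 μL → factor 3150/180 = 17.5
Step 2: 8-fold → factor 8
Step 3: 0.45 mL + 4700 μL = 5.15 mL total → factor 5.15/0.45 = 11.444
Step 4: 0.25 mL + 1.25 mL = 1.5 mL total → factor 1.5/0.25 = 6
Step 5: 65 μL + 3550 μL = 3615 μL total → factor 3615/65 = 55.615
Overall dilution factor = 17.5 × 8 × 11.444 × 6 × 55.615 = 5.3465 × 10^5
Final = 0.100 M / 5.3465 × 10^5 = 1.870 × 10^-7 M = 187 nM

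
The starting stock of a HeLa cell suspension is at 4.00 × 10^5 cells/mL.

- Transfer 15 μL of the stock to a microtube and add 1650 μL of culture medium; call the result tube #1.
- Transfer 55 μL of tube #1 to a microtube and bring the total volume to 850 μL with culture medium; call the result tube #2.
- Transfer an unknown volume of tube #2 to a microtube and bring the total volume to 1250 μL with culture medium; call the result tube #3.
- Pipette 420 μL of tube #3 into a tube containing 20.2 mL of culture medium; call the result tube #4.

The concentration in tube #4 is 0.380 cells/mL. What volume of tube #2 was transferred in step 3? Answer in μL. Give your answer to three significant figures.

100 μL

Step 1: 15 μL + 1650 μL = 1665 μL total → factor 1665/15 = 111
Step 2: 55 μL brought to 850 μL → factor 850/55 = 15.455
Step 3: v brought to 1250 μL → factor = 1250 μL/v
Step 4: 420 μL + 20.2 mL = 20620 μL total → factor 20620/420 = 49.095
Product of known-step factors = 84221
Overall factor = 4.00 × 10^5 cells/mL / (0.380 cells/mL) = 1.0526 × 10^6
Step-3 factor = 1.0526 × 10^6 / 84221 = 12.498
v = 1250 μL / 12.498 = 100 μL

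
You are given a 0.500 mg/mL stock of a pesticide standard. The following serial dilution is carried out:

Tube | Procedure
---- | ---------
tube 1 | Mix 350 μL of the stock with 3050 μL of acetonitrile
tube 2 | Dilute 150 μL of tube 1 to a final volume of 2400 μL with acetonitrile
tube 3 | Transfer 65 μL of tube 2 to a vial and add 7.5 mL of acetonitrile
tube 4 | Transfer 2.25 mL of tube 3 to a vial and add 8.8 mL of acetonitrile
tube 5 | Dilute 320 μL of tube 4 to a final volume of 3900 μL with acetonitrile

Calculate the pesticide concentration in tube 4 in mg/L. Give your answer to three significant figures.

0.00563 mg/L

Step 1: 350 μL + 3050 μL = 3400 μL total → factor 3400/350 = 9.7143
Step 2: 150 μL brought to 2400 μL → factor 2400/150 = 16
Step 3: 65 μL + 7.5 mL = 7565 μL total → factor 7565/65 = 116.38
Step 4: 2.25 mL + 8.8 mL = 11.05 mL total → factor 11.05/2.25 = 4.9111
Dilution factor through tube 4 = 9.7143 × 16 × 116.38 × 4.9111 = 88840
[tube 4] = 0.500 mg/mL / 88840 = 5.628 × 10^-6 mg/mL = 0.00563 mg/L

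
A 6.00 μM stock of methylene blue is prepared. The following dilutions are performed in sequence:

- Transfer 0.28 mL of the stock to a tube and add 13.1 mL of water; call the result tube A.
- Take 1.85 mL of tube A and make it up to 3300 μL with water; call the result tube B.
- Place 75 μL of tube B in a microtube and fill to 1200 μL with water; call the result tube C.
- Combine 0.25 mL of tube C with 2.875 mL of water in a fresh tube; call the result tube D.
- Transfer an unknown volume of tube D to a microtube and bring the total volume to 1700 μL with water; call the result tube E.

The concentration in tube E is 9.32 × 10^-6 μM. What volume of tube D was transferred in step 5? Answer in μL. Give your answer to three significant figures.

45.0 μL

Step 1: 0.28 mL + 13.1 mL = 13.38 mL total → factor 13.38/0.28 = 47.786
Step 2: 1.85 mL brought to 3300 μL → factor 3.3/1.85 = 1.7838
Step 3: 75 μL brought to 1200 μL → factor 1200/75 = 16
Step 4: 0.25 mL + 2.875 mL = 3.125 mL total → factor 3.125/0.25 = 12.5
Step 5: v brought to 1700 μL → factor = 1700 μL/v
Product of known-step factors = 17048
Overall factor = 6.00 μM / (9.32 × 10^-6 μM) = 6.4378 × 10^5
Step-5 factor = 6.4378 × 10^5 / 17048 = 37.763
v = 1700 μL / 37.763 = 45.0 μL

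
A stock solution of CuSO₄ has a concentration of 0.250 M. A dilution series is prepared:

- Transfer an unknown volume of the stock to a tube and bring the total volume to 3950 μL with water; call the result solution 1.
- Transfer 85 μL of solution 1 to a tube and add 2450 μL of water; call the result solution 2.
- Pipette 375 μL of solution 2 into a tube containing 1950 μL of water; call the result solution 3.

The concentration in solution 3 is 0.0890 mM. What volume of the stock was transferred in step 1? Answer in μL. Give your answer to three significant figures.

260 μL

Step 1: v brought to 3950 μL → factor = 3950 μL/v
Step 2: 85 μL + 2450 μL = 2535 μL total → factor 2535/85 = 29.824
Step 3: 375 μL + 1950 μL = 2325 μL total → factor 2325/375 = 6.2
Product of known-step factors = 184.91
Overall factor = 0.250 M / (0.0890 mM) = 2809
Step-1 factor = 2809 / 184.91 = 15.191
v = 3950 μL / 15.191 = 260 μL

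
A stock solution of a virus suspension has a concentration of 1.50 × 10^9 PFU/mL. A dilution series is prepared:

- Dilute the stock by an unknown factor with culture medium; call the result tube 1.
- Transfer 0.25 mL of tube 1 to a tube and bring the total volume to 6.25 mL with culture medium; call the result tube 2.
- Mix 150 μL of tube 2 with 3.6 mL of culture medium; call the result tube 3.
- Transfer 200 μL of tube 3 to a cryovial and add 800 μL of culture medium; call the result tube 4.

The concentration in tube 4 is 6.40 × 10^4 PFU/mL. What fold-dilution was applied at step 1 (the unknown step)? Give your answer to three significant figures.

7.50-fold

Step 1: unknown factor x
Step 2: 0.25 mL brought to 6.25 mL → factor 6.25/0.25 = 25
Step 3: 150 μL + 3.6 mL = 3750 μL total → factor 3750/150 = 25
Step 4: 200 μL + 800 μL = 1000 μL total → factor 1000/200 = 5
Product of known-step factors = 3125
Overall factor = 1.50 × 10^9 PFU/mL / (6.40 × 10^4 PFU/mL) = 23438
x = 23438 / 3125 = 7.50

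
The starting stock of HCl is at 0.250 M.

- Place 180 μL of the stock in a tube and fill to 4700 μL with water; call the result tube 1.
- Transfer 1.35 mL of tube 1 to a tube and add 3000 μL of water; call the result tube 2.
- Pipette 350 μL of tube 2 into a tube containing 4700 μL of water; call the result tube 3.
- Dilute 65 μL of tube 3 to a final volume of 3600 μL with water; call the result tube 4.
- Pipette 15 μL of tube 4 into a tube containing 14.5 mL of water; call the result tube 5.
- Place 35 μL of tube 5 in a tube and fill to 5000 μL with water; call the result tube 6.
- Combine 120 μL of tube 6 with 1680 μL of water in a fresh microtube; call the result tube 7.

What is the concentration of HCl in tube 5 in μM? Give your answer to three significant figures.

Step 1: 180 μL brought to 4700 μL → factor 4700/180 = 26.111
Step 2: 1.35 mL + 3000 μL = 4.35 mL total → factor 4.35/1.35 = 3.2222
Step 3: 350 μL + 4700 μL = 5050 μL total → factor 5050/350 = 14.429
Step 4: 65 μL brought to 3600 μL → factor 3600/65 = 55.385
Step 5: 15 μL + 14.5 mL = 14515 μL total → factor 14515/15 = 967.67
Dilution factor through tube 5 = 26.111 × 3.2222 × 14.429 × 55.385 × 967.67 = 6.5061 × 10^7
[tube 5] = 0.250 M / 6.5061 × 10^7 = 3.843 × 10^-9 M = 0.00384 μM

0.00384 μM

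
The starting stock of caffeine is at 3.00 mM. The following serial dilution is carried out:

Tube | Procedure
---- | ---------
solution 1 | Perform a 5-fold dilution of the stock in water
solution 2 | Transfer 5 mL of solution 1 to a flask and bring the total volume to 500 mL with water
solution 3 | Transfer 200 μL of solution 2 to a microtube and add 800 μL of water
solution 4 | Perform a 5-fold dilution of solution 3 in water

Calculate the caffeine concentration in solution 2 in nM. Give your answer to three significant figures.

6.00 × 10^3 nM

Step 1: 5-fold → factor 5
Step 2: 5 mL brought to 500 mL → factor 500/5 = 100
Dilution factor through solution 2 = 5 × 100 = 500
[solution 2] = 3.00 mM / 500 = 0.006000 mM = 6.00 × 10^3 nM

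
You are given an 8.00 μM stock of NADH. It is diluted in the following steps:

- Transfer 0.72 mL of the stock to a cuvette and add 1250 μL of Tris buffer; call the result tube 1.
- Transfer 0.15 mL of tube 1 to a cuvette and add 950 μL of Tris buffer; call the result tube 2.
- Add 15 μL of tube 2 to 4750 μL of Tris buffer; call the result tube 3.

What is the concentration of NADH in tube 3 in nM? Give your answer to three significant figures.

1.26 nM

Step 1: 0.72 mL + 1250 μL = 1.97 mL total → factor 1.97/0.72 = 2.7361
Step 2: 0.15 mL + 950 μL = 1.1 mL total → factor 1.1/0.15 = 7.3333
Step 3: 15 μL + 4750 μL = 4765 μL total → factor 4765/15 = 317.67
Overall dilution factor = 2.7361 × 7.3333 × 317.67 = 6373.9
Final = 8.00 μM / 6373.9 = 0.001255 μM = 1.26 nM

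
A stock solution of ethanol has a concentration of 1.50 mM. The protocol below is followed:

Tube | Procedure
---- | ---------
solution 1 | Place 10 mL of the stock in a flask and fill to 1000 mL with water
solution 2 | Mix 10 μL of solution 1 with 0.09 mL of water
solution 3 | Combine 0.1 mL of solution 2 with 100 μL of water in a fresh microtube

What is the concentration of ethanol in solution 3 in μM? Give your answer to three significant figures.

Step 1: 10 mL brought to 1000 mL → factor 1000/10 = 100
Step 2: 10 μL + 0.09 mL = 100 μL total → factor 100/10 = 10
Step 3: 0.1 mL + 100 μL = 0.2 mL total → factor 0.2/0.1 = 2
Overall dilution factor = 100 × 10 × 2 = 2000
Final = 1.50 mM / 2000 = 0.0007500 mM = 0.750 μM

0.750 μM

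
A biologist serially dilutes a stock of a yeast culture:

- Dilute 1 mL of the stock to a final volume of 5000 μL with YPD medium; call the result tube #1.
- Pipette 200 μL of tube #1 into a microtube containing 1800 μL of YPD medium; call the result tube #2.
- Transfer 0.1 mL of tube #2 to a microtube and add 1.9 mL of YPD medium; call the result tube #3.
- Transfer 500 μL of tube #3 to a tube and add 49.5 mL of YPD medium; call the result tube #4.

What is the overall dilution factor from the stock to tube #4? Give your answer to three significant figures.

Step 1: 1 mL brought to 5000 μL → factor 5/1 = 5
Step 2: 200 μL + 1800 μL = 2000 μL total → factor 2000/200 = 10
Step 3: 0.1 mL + 1.9 mL = 2 mL total → factor 2/0.1 = 20
Step 4: 500 μL + 49.5 mL = 50000 μL total → factor 50000/500 = 100
Overall dilution factor = 5 × 10 × 20 × 100 = 1 × 10^5

1.00 × 10^5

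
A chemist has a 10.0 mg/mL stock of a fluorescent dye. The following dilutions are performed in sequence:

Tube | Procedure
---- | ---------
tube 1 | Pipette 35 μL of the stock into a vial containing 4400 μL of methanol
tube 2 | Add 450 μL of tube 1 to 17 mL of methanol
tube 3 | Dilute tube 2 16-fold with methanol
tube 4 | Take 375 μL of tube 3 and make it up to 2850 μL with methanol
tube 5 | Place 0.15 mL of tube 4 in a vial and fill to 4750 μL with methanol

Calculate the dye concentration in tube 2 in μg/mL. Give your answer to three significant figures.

Step 1: 35 μL + 4400 μL = 4435 μL total → factor 4435/35 = 126.71
Step 2: 450 μL + 17 mL = 17450 μL total → factor 17450/450 = 38.778
Dilution factor through tube 2 = 126.71 × 38.778 = 4913.7
[tube 2] = 10.0 mg/mL / 4913.7 = 0.002035 mg/mL = 2.04 μg/mL

2.04 μg/mL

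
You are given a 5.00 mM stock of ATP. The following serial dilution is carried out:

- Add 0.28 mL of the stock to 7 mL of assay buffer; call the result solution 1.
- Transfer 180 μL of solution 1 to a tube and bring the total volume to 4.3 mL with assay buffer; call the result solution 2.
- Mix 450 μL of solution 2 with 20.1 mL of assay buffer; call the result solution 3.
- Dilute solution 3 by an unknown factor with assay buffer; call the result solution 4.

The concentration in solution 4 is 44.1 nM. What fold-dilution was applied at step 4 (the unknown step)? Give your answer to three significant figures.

4.00-fold

Step 1: 0.28 mL + 7 mL = 7.28 mL total → factor 7.28/0.28 = 26
Step 2: 180 μL brought to 4.3 mL → factor 4300/180 = 23.889
Step 3: 450 μL + 20.1 mL = 20550 μL total → factor 20550/450 = 45.667
Step 4: unknown factor x
Product of known-step factors = 28364
Overall factor = 5.00 mM / (44.1 nM) = 1.1338 × 10^5
x = 1.1338 × 10^5 / 28364 = 4.00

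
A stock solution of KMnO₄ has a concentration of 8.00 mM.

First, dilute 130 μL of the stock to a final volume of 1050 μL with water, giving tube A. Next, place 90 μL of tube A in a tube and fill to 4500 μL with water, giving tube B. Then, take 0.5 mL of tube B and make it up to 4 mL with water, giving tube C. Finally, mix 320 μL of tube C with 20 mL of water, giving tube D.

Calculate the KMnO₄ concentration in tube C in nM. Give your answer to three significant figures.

Step 1: 130 μL brought to 1050 μL → factor 1050/130 = 8.0769
Step 2: 90 μL brought to 4500 μL → factor 4500/90 = 50
Step 3: 0.5 mL brought to 4 mL → factor 4/0.5 = 8
Dilution factor through tube C = 8.0769 × 50 × 8 = 3230.8
[tube C] = 8.00 mM / 3230.8 = 0.002476 mM = 2.48 × 10^3 nM

2.48 × 10^3 nM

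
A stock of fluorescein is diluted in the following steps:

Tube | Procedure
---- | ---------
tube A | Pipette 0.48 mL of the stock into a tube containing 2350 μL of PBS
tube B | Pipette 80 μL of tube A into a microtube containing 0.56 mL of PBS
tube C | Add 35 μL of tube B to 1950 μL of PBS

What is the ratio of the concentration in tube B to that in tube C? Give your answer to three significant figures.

56.7

Step 1: 0.48 mL + 2350 μL = 2.83 mL total → factor 2.83/0.48 = 5.8958
Step 2: 80 μL + 0.56 mL = 640 μL total → factor 640/80 = 8
Step 3: 35 μL + 1950 μL = 1985 μL total → factor 1985/35 = 56.714
Dilution factor to tube B = 47.167; to tube C = 2675
[tube B]/[tube C] = (factor to tube C)/(factor to tube B) = 2675/47.167 = 56.7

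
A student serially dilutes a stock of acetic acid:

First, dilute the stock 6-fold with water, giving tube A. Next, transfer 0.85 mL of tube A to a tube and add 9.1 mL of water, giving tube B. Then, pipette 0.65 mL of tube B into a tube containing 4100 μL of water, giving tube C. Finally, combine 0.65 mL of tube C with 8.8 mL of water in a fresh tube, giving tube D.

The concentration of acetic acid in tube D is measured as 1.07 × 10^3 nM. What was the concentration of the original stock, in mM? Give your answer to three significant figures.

Step 1: 6-fold → factor 6
Step 2: 0.85 mL + 9.1 mL = 9.95 mL total → factor 9.95/0.85 = 11.706
Step 3: 0.65 mL + 4100 μL = 4.75 mL total → factor 4.75/0.65 = 7.3077
Step 4: 0.65 mL + 8.8 mL = 9.45 mL total → factor 9.45/0.65 = 14.538
Overall dilution factor = 6 × 11.706 × 7.3077 × 14.538 = 7462
Stock = 1.07 × 10^3 nM × 7462 = 7.984 × 10^6 nM = 7.98 mM

7.98 mM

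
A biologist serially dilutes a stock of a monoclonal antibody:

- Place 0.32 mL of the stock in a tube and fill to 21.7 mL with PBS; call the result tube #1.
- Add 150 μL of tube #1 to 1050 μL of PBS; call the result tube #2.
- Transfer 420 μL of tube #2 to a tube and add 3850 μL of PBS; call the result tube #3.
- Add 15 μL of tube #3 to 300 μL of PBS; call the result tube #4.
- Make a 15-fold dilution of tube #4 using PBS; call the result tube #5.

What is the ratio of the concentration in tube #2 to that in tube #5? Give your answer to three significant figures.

Step 1: 0.32 mL brought to 21.7 mL → factor 21.7/0.32 = 67.812
Step 2: 150 μL + 1050 μL = 1200 μL total → factor 1200/150 = 8
Step 3: 420 μL + 3850 μL = 4270 μL total → factor 4270/420 = 10.167
Step 4: 15 μL + 300 μL = 315 μL total → factor 315/15 = 21
Step 5: 15-fold → factor 15
Dilution factor to tube #2 = 542.5; to tube #5 = 1.7374 × 10^6
[tube #2]/[tube #5] = (factor to tube #5)/(factor to tube #2) = 1.7374 × 10^6/542.5 = 3.20 × 10^3

3.20 × 10^3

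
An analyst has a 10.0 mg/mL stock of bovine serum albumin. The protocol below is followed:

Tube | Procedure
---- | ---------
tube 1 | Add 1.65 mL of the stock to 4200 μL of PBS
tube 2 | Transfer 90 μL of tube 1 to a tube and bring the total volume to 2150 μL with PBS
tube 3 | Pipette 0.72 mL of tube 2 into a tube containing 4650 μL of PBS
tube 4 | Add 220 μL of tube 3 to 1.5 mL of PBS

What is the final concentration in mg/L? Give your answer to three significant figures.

Step 1: 1.65 mL + 4200 μL = 5.85 mL total → factor 5.85/1.65 = 3.5455
Step 2: 90 μL brought to 2150 μL → factor 2150/90 = 23.889
Step 3: 0.72 mL + 4650 μL = 5.37 mL total → factor 5.37/0.72 = 7.4583
Step 4: 220 μL + 1.5 mL = 1720 μL total → factor 1720/220 = 7.8182
Overall dilution factor = 3.5455 × 23.889 × 7.4583 × 7.8182 = 4938.7
Final = 10.0 mg/mL / 4938.7 = 0.002025 mg/mL = 2.02 mg/L

2.02 mg/L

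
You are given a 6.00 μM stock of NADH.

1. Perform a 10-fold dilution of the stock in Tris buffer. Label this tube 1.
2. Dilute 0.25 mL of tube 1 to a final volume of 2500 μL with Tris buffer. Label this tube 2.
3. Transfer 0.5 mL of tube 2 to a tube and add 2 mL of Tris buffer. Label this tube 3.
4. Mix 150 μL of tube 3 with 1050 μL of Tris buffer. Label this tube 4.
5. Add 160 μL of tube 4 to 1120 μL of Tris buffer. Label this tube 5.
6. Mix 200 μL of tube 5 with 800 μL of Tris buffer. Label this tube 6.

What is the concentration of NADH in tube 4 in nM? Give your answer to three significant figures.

Step 1: 10-fold → factor 10
Step 2: 0.25 mL brought to 2500 μL → factor 2.5/0.25 = 10
Step 3: 0.5 mL + 2 mL = 2.5 mL total → factor 2.5/0.5 = 5
Step 4: 150 μL + 1050 μL = 1200 μL total → factor 1200/150 = 8
Dilution factor through tube 4 = 10 × 10 × 5 × 8 = 4000
[tube 4] = 6.00 μM / 4000 = 0.001500 μM = 1.50 nM

1.50 nM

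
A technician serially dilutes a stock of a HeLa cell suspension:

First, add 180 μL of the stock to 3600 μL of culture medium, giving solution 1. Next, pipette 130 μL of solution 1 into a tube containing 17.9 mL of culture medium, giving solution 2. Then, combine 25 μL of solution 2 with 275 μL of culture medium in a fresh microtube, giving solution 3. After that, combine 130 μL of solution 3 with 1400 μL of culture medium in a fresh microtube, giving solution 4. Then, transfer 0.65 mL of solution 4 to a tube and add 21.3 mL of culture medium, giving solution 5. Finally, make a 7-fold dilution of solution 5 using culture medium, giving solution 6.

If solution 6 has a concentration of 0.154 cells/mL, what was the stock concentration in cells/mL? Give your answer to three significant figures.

1.50 × 10^7 cells/mL

Step 1: 180 μL + 3600 μL = 3780 μL total → factor 3780/180 = 21
Step 2: 130 μL + 17.9 mL = 18030 μL total → factor 18030/130 = 138.69
Step 3: 25 μL + 275 μL = 300 μL total → factor 300/25 = 12
Step 4: 130 μL + 1400 μL = 1530 μL total → factor 1530/130 = 11.769
Step 5: 0.65 mL + 21.3 mL = 21.95 mL total → factor 21.95/0.65 = 33.769
Step 6: 7-fold → factor 7
Overall dilution factor = 21 × 138.69 × 12 × 11.769 × 33.769 × 7 = 9.7234 × 10^7
Stock = 0.154 cells/mL × 9.7234 × 10^7 = 1.50 × 10^7 cells/mL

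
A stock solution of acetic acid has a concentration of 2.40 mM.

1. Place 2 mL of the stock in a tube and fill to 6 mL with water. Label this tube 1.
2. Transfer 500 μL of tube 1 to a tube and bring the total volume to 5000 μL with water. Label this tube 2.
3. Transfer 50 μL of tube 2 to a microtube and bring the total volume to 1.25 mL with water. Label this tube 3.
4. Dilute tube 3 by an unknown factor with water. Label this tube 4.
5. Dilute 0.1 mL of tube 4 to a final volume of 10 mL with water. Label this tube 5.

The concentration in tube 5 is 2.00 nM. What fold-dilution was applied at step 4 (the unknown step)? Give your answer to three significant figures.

Step 1: 2 mL brought to 6 mL → factor 6/2 = 3
Step 2: 500 μL brought to 5000 μL → factor 5000/500 = 10
Step 3: 50 μL brought to 1.25 mL → factor 1250/50 = 25
Step 4: unknown factor x
Step 5: 0.1 mL brought to 10 mL → factor 10/0.1 = 100
Product of known-step factors = 75000
Overall factor = 2.40 mM / (2.00 nM) = 1.2 × 10^6
x = 1.2 × 10^6 / 75000 = 16.0

16.0-fold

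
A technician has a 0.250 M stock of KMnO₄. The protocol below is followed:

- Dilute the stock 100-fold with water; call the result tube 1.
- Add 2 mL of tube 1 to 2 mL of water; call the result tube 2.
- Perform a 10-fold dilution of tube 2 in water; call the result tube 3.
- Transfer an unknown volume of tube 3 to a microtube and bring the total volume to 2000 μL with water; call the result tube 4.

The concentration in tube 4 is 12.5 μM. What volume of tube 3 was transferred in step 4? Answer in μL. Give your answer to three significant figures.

Step 1: 100-fold → factor 100
Step 2: 2 mL + 2 mL = 4 mL total → factor 4/2 = 2
Step 3: 10-fold → factor 10
Step 4: v brought to 2000 μL → factor = 2000 μL/v
Product of known-step factors = 2000
Overall factor = 0.250 M / (12.5 μM) = 20000
Step-4 factor = 20000 / 2000 = 10
v = 2000 μL / 10 = 200 μL

200 μL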